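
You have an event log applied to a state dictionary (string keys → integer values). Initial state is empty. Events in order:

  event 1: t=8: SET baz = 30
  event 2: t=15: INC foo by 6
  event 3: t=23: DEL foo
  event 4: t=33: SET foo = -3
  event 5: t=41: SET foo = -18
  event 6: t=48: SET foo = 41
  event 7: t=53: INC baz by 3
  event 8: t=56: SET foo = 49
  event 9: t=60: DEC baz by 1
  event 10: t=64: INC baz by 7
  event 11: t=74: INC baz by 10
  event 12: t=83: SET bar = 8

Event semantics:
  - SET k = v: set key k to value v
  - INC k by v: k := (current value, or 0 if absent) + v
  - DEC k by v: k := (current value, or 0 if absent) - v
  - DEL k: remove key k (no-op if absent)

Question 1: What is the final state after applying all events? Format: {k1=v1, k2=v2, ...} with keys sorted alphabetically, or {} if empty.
  after event 1 (t=8: SET baz = 30): {baz=30}
  after event 2 (t=15: INC foo by 6): {baz=30, foo=6}
  after event 3 (t=23: DEL foo): {baz=30}
  after event 4 (t=33: SET foo = -3): {baz=30, foo=-3}
  after event 5 (t=41: SET foo = -18): {baz=30, foo=-18}
  after event 6 (t=48: SET foo = 41): {baz=30, foo=41}
  after event 7 (t=53: INC baz by 3): {baz=33, foo=41}
  after event 8 (t=56: SET foo = 49): {baz=33, foo=49}
  after event 9 (t=60: DEC baz by 1): {baz=32, foo=49}
  after event 10 (t=64: INC baz by 7): {baz=39, foo=49}
  after event 11 (t=74: INC baz by 10): {baz=49, foo=49}
  after event 12 (t=83: SET bar = 8): {bar=8, baz=49, foo=49}

Answer: {bar=8, baz=49, foo=49}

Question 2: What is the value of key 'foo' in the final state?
Track key 'foo' through all 12 events:
  event 1 (t=8: SET baz = 30): foo unchanged
  event 2 (t=15: INC foo by 6): foo (absent) -> 6
  event 3 (t=23: DEL foo): foo 6 -> (absent)
  event 4 (t=33: SET foo = -3): foo (absent) -> -3
  event 5 (t=41: SET foo = -18): foo -3 -> -18
  event 6 (t=48: SET foo = 41): foo -18 -> 41
  event 7 (t=53: INC baz by 3): foo unchanged
  event 8 (t=56: SET foo = 49): foo 41 -> 49
  event 9 (t=60: DEC baz by 1): foo unchanged
  event 10 (t=64: INC baz by 7): foo unchanged
  event 11 (t=74: INC baz by 10): foo unchanged
  event 12 (t=83: SET bar = 8): foo unchanged
Final: foo = 49

Answer: 49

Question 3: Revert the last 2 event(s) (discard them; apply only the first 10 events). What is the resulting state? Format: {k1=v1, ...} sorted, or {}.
Answer: {baz=39, foo=49}

Derivation:
Keep first 10 events (discard last 2):
  after event 1 (t=8: SET baz = 30): {baz=30}
  after event 2 (t=15: INC foo by 6): {baz=30, foo=6}
  after event 3 (t=23: DEL foo): {baz=30}
  after event 4 (t=33: SET foo = -3): {baz=30, foo=-3}
  after event 5 (t=41: SET foo = -18): {baz=30, foo=-18}
  after event 6 (t=48: SET foo = 41): {baz=30, foo=41}
  after event 7 (t=53: INC baz by 3): {baz=33, foo=41}
  after event 8 (t=56: SET foo = 49): {baz=33, foo=49}
  after event 9 (t=60: DEC baz by 1): {baz=32, foo=49}
  after event 10 (t=64: INC baz by 7): {baz=39, foo=49}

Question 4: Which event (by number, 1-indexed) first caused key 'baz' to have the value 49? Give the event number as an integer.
Looking for first event where baz becomes 49:
  event 1: baz = 30
  event 2: baz = 30
  event 3: baz = 30
  event 4: baz = 30
  event 5: baz = 30
  event 6: baz = 30
  event 7: baz = 33
  event 8: baz = 33
  event 9: baz = 32
  event 10: baz = 39
  event 11: baz 39 -> 49  <-- first match

Answer: 11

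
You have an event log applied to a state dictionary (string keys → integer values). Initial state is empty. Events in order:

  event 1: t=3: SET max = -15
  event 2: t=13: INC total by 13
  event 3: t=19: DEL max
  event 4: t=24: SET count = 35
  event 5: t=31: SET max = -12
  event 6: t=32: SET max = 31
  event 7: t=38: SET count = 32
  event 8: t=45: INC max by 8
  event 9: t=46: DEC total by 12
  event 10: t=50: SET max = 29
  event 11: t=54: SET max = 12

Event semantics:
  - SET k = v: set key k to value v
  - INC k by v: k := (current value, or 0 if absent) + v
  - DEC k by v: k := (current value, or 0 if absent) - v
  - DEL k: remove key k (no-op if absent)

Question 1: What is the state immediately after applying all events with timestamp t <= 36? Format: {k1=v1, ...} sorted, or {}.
Apply events with t <= 36 (6 events):
  after event 1 (t=3: SET max = -15): {max=-15}
  after event 2 (t=13: INC total by 13): {max=-15, total=13}
  after event 3 (t=19: DEL max): {total=13}
  after event 4 (t=24: SET count = 35): {count=35, total=13}
  after event 5 (t=31: SET max = -12): {count=35, max=-12, total=13}
  after event 6 (t=32: SET max = 31): {count=35, max=31, total=13}

Answer: {count=35, max=31, total=13}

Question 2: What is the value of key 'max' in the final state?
Answer: 12

Derivation:
Track key 'max' through all 11 events:
  event 1 (t=3: SET max = -15): max (absent) -> -15
  event 2 (t=13: INC total by 13): max unchanged
  event 3 (t=19: DEL max): max -15 -> (absent)
  event 4 (t=24: SET count = 35): max unchanged
  event 5 (t=31: SET max = -12): max (absent) -> -12
  event 6 (t=32: SET max = 31): max -12 -> 31
  event 7 (t=38: SET count = 32): max unchanged
  event 8 (t=45: INC max by 8): max 31 -> 39
  event 9 (t=46: DEC total by 12): max unchanged
  event 10 (t=50: SET max = 29): max 39 -> 29
  event 11 (t=54: SET max = 12): max 29 -> 12
Final: max = 12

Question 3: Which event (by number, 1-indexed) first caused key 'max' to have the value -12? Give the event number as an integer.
Answer: 5

Derivation:
Looking for first event where max becomes -12:
  event 1: max = -15
  event 2: max = -15
  event 3: max = (absent)
  event 5: max (absent) -> -12  <-- first match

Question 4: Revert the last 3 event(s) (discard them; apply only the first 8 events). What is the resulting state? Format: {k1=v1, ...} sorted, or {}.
Answer: {count=32, max=39, total=13}

Derivation:
Keep first 8 events (discard last 3):
  after event 1 (t=3: SET max = -15): {max=-15}
  after event 2 (t=13: INC total by 13): {max=-15, total=13}
  after event 3 (t=19: DEL max): {total=13}
  after event 4 (t=24: SET count = 35): {count=35, total=13}
  after event 5 (t=31: SET max = -12): {count=35, max=-12, total=13}
  after event 6 (t=32: SET max = 31): {count=35, max=31, total=13}
  after event 7 (t=38: SET count = 32): {count=32, max=31, total=13}
  after event 8 (t=45: INC max by 8): {count=32, max=39, total=13}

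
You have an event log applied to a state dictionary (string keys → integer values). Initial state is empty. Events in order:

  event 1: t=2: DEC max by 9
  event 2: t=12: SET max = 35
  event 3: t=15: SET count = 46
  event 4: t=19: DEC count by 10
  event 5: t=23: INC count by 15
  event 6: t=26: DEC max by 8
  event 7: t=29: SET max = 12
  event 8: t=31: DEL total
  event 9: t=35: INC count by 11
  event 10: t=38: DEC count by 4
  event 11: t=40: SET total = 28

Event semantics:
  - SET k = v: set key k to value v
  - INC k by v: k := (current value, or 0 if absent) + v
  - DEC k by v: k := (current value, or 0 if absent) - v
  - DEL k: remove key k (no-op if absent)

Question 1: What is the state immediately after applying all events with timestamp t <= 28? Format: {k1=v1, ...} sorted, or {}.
Answer: {count=51, max=27}

Derivation:
Apply events with t <= 28 (6 events):
  after event 1 (t=2: DEC max by 9): {max=-9}
  after event 2 (t=12: SET max = 35): {max=35}
  after event 3 (t=15: SET count = 46): {count=46, max=35}
  after event 4 (t=19: DEC count by 10): {count=36, max=35}
  after event 5 (t=23: INC count by 15): {count=51, max=35}
  after event 6 (t=26: DEC max by 8): {count=51, max=27}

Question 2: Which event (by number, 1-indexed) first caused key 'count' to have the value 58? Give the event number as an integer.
Looking for first event where count becomes 58:
  event 3: count = 46
  event 4: count = 36
  event 5: count = 51
  event 6: count = 51
  event 7: count = 51
  event 8: count = 51
  event 9: count = 62
  event 10: count 62 -> 58  <-- first match

Answer: 10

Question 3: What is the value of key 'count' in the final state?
Answer: 58

Derivation:
Track key 'count' through all 11 events:
  event 1 (t=2: DEC max by 9): count unchanged
  event 2 (t=12: SET max = 35): count unchanged
  event 3 (t=15: SET count = 46): count (absent) -> 46
  event 4 (t=19: DEC count by 10): count 46 -> 36
  event 5 (t=23: INC count by 15): count 36 -> 51
  event 6 (t=26: DEC max by 8): count unchanged
  event 7 (t=29: SET max = 12): count unchanged
  event 8 (t=31: DEL total): count unchanged
  event 9 (t=35: INC count by 11): count 51 -> 62
  event 10 (t=38: DEC count by 4): count 62 -> 58
  event 11 (t=40: SET total = 28): count unchanged
Final: count = 58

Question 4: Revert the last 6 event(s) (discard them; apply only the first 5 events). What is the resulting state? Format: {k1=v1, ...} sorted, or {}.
Answer: {count=51, max=35}

Derivation:
Keep first 5 events (discard last 6):
  after event 1 (t=2: DEC max by 9): {max=-9}
  after event 2 (t=12: SET max = 35): {max=35}
  after event 3 (t=15: SET count = 46): {count=46, max=35}
  after event 4 (t=19: DEC count by 10): {count=36, max=35}
  after event 5 (t=23: INC count by 15): {count=51, max=35}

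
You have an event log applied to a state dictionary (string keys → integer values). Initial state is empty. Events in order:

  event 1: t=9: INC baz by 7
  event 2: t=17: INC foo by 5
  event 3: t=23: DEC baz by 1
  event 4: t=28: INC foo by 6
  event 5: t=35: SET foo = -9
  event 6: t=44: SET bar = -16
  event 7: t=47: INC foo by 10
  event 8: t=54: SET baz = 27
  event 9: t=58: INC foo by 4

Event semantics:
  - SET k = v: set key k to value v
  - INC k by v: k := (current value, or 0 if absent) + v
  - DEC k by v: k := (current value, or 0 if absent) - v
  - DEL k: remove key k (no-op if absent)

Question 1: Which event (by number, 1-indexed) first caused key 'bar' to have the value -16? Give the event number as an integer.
Looking for first event where bar becomes -16:
  event 6: bar (absent) -> -16  <-- first match

Answer: 6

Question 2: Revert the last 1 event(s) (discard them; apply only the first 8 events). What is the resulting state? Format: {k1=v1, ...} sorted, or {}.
Keep first 8 events (discard last 1):
  after event 1 (t=9: INC baz by 7): {baz=7}
  after event 2 (t=17: INC foo by 5): {baz=7, foo=5}
  after event 3 (t=23: DEC baz by 1): {baz=6, foo=5}
  after event 4 (t=28: INC foo by 6): {baz=6, foo=11}
  after event 5 (t=35: SET foo = -9): {baz=6, foo=-9}
  after event 6 (t=44: SET bar = -16): {bar=-16, baz=6, foo=-9}
  after event 7 (t=47: INC foo by 10): {bar=-16, baz=6, foo=1}
  after event 8 (t=54: SET baz = 27): {bar=-16, baz=27, foo=1}

Answer: {bar=-16, baz=27, foo=1}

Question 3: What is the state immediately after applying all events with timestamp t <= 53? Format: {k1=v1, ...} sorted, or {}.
Answer: {bar=-16, baz=6, foo=1}

Derivation:
Apply events with t <= 53 (7 events):
  after event 1 (t=9: INC baz by 7): {baz=7}
  after event 2 (t=17: INC foo by 5): {baz=7, foo=5}
  after event 3 (t=23: DEC baz by 1): {baz=6, foo=5}
  after event 4 (t=28: INC foo by 6): {baz=6, foo=11}
  after event 5 (t=35: SET foo = -9): {baz=6, foo=-9}
  after event 6 (t=44: SET bar = -16): {bar=-16, baz=6, foo=-9}
  after event 7 (t=47: INC foo by 10): {bar=-16, baz=6, foo=1}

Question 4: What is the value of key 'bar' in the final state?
Answer: -16

Derivation:
Track key 'bar' through all 9 events:
  event 1 (t=9: INC baz by 7): bar unchanged
  event 2 (t=17: INC foo by 5): bar unchanged
  event 3 (t=23: DEC baz by 1): bar unchanged
  event 4 (t=28: INC foo by 6): bar unchanged
  event 5 (t=35: SET foo = -9): bar unchanged
  event 6 (t=44: SET bar = -16): bar (absent) -> -16
  event 7 (t=47: INC foo by 10): bar unchanged
  event 8 (t=54: SET baz = 27): bar unchanged
  event 9 (t=58: INC foo by 4): bar unchanged
Final: bar = -16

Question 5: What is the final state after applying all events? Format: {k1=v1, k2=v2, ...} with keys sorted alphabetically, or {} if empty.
  after event 1 (t=9: INC baz by 7): {baz=7}
  after event 2 (t=17: INC foo by 5): {baz=7, foo=5}
  after event 3 (t=23: DEC baz by 1): {baz=6, foo=5}
  after event 4 (t=28: INC foo by 6): {baz=6, foo=11}
  after event 5 (t=35: SET foo = -9): {baz=6, foo=-9}
  after event 6 (t=44: SET bar = -16): {bar=-16, baz=6, foo=-9}
  after event 7 (t=47: INC foo by 10): {bar=-16, baz=6, foo=1}
  after event 8 (t=54: SET baz = 27): {bar=-16, baz=27, foo=1}
  after event 9 (t=58: INC foo by 4): {bar=-16, baz=27, foo=5}

Answer: {bar=-16, baz=27, foo=5}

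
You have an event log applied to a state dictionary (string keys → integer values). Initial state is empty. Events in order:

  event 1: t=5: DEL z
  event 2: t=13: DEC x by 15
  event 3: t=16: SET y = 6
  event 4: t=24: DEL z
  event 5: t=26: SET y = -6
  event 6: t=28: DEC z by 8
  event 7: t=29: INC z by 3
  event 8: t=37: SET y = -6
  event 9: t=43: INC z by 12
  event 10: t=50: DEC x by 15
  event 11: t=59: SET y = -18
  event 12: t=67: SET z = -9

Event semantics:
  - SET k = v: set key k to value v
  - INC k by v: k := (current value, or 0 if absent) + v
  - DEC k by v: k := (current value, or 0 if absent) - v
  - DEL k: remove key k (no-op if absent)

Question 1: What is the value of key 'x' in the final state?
Answer: -30

Derivation:
Track key 'x' through all 12 events:
  event 1 (t=5: DEL z): x unchanged
  event 2 (t=13: DEC x by 15): x (absent) -> -15
  event 3 (t=16: SET y = 6): x unchanged
  event 4 (t=24: DEL z): x unchanged
  event 5 (t=26: SET y = -6): x unchanged
  event 6 (t=28: DEC z by 8): x unchanged
  event 7 (t=29: INC z by 3): x unchanged
  event 8 (t=37: SET y = -6): x unchanged
  event 9 (t=43: INC z by 12): x unchanged
  event 10 (t=50: DEC x by 15): x -15 -> -30
  event 11 (t=59: SET y = -18): x unchanged
  event 12 (t=67: SET z = -9): x unchanged
Final: x = -30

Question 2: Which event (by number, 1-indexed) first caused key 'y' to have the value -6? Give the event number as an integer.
Looking for first event where y becomes -6:
  event 3: y = 6
  event 4: y = 6
  event 5: y 6 -> -6  <-- first match

Answer: 5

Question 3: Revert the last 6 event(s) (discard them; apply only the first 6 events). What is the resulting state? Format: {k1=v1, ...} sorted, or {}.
Answer: {x=-15, y=-6, z=-8}

Derivation:
Keep first 6 events (discard last 6):
  after event 1 (t=5: DEL z): {}
  after event 2 (t=13: DEC x by 15): {x=-15}
  after event 3 (t=16: SET y = 6): {x=-15, y=6}
  after event 4 (t=24: DEL z): {x=-15, y=6}
  after event 5 (t=26: SET y = -6): {x=-15, y=-6}
  after event 6 (t=28: DEC z by 8): {x=-15, y=-6, z=-8}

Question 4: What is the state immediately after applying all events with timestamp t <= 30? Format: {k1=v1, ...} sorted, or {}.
Apply events with t <= 30 (7 events):
  after event 1 (t=5: DEL z): {}
  after event 2 (t=13: DEC x by 15): {x=-15}
  after event 3 (t=16: SET y = 6): {x=-15, y=6}
  after event 4 (t=24: DEL z): {x=-15, y=6}
  after event 5 (t=26: SET y = -6): {x=-15, y=-6}
  after event 6 (t=28: DEC z by 8): {x=-15, y=-6, z=-8}
  after event 7 (t=29: INC z by 3): {x=-15, y=-6, z=-5}

Answer: {x=-15, y=-6, z=-5}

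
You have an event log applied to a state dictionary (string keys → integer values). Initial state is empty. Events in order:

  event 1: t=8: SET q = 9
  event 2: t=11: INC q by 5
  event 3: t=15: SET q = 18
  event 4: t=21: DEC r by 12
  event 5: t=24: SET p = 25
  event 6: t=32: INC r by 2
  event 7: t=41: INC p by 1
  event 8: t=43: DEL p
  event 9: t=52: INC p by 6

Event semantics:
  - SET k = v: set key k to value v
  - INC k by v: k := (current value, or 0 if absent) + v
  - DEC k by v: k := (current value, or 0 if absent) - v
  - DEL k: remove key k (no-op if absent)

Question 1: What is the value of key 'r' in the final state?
Track key 'r' through all 9 events:
  event 1 (t=8: SET q = 9): r unchanged
  event 2 (t=11: INC q by 5): r unchanged
  event 3 (t=15: SET q = 18): r unchanged
  event 4 (t=21: DEC r by 12): r (absent) -> -12
  event 5 (t=24: SET p = 25): r unchanged
  event 6 (t=32: INC r by 2): r -12 -> -10
  event 7 (t=41: INC p by 1): r unchanged
  event 8 (t=43: DEL p): r unchanged
  event 9 (t=52: INC p by 6): r unchanged
Final: r = -10

Answer: -10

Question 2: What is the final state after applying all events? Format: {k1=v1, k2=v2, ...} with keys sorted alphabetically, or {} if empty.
Answer: {p=6, q=18, r=-10}

Derivation:
  after event 1 (t=8: SET q = 9): {q=9}
  after event 2 (t=11: INC q by 5): {q=14}
  after event 3 (t=15: SET q = 18): {q=18}
  after event 4 (t=21: DEC r by 12): {q=18, r=-12}
  after event 5 (t=24: SET p = 25): {p=25, q=18, r=-12}
  after event 6 (t=32: INC r by 2): {p=25, q=18, r=-10}
  after event 7 (t=41: INC p by 1): {p=26, q=18, r=-10}
  after event 8 (t=43: DEL p): {q=18, r=-10}
  after event 9 (t=52: INC p by 6): {p=6, q=18, r=-10}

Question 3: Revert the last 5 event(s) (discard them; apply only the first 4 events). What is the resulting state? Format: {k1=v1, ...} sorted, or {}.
Answer: {q=18, r=-12}

Derivation:
Keep first 4 events (discard last 5):
  after event 1 (t=8: SET q = 9): {q=9}
  after event 2 (t=11: INC q by 5): {q=14}
  after event 3 (t=15: SET q = 18): {q=18}
  after event 4 (t=21: DEC r by 12): {q=18, r=-12}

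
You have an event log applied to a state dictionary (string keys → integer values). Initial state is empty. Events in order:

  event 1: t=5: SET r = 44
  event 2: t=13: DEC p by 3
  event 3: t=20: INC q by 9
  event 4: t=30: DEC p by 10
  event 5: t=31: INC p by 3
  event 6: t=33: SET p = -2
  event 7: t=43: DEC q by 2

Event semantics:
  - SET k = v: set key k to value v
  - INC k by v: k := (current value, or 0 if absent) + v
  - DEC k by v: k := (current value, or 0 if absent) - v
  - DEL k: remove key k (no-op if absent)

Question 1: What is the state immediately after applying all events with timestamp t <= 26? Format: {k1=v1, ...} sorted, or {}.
Apply events with t <= 26 (3 events):
  after event 1 (t=5: SET r = 44): {r=44}
  after event 2 (t=13: DEC p by 3): {p=-3, r=44}
  after event 3 (t=20: INC q by 9): {p=-3, q=9, r=44}

Answer: {p=-3, q=9, r=44}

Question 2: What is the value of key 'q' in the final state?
Track key 'q' through all 7 events:
  event 1 (t=5: SET r = 44): q unchanged
  event 2 (t=13: DEC p by 3): q unchanged
  event 3 (t=20: INC q by 9): q (absent) -> 9
  event 4 (t=30: DEC p by 10): q unchanged
  event 5 (t=31: INC p by 3): q unchanged
  event 6 (t=33: SET p = -2): q unchanged
  event 7 (t=43: DEC q by 2): q 9 -> 7
Final: q = 7

Answer: 7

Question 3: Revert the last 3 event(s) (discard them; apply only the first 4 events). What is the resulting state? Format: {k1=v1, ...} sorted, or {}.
Keep first 4 events (discard last 3):
  after event 1 (t=5: SET r = 44): {r=44}
  after event 2 (t=13: DEC p by 3): {p=-3, r=44}
  after event 3 (t=20: INC q by 9): {p=-3, q=9, r=44}
  after event 4 (t=30: DEC p by 10): {p=-13, q=9, r=44}

Answer: {p=-13, q=9, r=44}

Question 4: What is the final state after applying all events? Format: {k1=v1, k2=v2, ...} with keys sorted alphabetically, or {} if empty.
Answer: {p=-2, q=7, r=44}

Derivation:
  after event 1 (t=5: SET r = 44): {r=44}
  after event 2 (t=13: DEC p by 3): {p=-3, r=44}
  after event 3 (t=20: INC q by 9): {p=-3, q=9, r=44}
  after event 4 (t=30: DEC p by 10): {p=-13, q=9, r=44}
  after event 5 (t=31: INC p by 3): {p=-10, q=9, r=44}
  after event 6 (t=33: SET p = -2): {p=-2, q=9, r=44}
  after event 7 (t=43: DEC q by 2): {p=-2, q=7, r=44}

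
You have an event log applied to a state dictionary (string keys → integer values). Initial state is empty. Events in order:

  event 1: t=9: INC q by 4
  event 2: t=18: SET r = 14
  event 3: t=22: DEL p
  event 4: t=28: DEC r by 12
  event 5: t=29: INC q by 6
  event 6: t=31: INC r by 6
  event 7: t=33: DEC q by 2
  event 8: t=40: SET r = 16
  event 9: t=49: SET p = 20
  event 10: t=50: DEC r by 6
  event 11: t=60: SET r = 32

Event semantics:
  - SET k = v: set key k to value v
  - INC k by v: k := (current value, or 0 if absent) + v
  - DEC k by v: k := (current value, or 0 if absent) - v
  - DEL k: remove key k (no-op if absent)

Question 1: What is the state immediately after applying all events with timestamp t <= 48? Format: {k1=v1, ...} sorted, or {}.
Apply events with t <= 48 (8 events):
  after event 1 (t=9: INC q by 4): {q=4}
  after event 2 (t=18: SET r = 14): {q=4, r=14}
  after event 3 (t=22: DEL p): {q=4, r=14}
  after event 4 (t=28: DEC r by 12): {q=4, r=2}
  after event 5 (t=29: INC q by 6): {q=10, r=2}
  after event 6 (t=31: INC r by 6): {q=10, r=8}
  after event 7 (t=33: DEC q by 2): {q=8, r=8}
  after event 8 (t=40: SET r = 16): {q=8, r=16}

Answer: {q=8, r=16}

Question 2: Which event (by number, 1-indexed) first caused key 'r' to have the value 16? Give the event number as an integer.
Looking for first event where r becomes 16:
  event 2: r = 14
  event 3: r = 14
  event 4: r = 2
  event 5: r = 2
  event 6: r = 8
  event 7: r = 8
  event 8: r 8 -> 16  <-- first match

Answer: 8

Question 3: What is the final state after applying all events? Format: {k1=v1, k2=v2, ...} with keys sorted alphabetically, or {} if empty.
  after event 1 (t=9: INC q by 4): {q=4}
  after event 2 (t=18: SET r = 14): {q=4, r=14}
  after event 3 (t=22: DEL p): {q=4, r=14}
  after event 4 (t=28: DEC r by 12): {q=4, r=2}
  after event 5 (t=29: INC q by 6): {q=10, r=2}
  after event 6 (t=31: INC r by 6): {q=10, r=8}
  after event 7 (t=33: DEC q by 2): {q=8, r=8}
  after event 8 (t=40: SET r = 16): {q=8, r=16}
  after event 9 (t=49: SET p = 20): {p=20, q=8, r=16}
  after event 10 (t=50: DEC r by 6): {p=20, q=8, r=10}
  after event 11 (t=60: SET r = 32): {p=20, q=8, r=32}

Answer: {p=20, q=8, r=32}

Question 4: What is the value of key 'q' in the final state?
Track key 'q' through all 11 events:
  event 1 (t=9: INC q by 4): q (absent) -> 4
  event 2 (t=18: SET r = 14): q unchanged
  event 3 (t=22: DEL p): q unchanged
  event 4 (t=28: DEC r by 12): q unchanged
  event 5 (t=29: INC q by 6): q 4 -> 10
  event 6 (t=31: INC r by 6): q unchanged
  event 7 (t=33: DEC q by 2): q 10 -> 8
  event 8 (t=40: SET r = 16): q unchanged
  event 9 (t=49: SET p = 20): q unchanged
  event 10 (t=50: DEC r by 6): q unchanged
  event 11 (t=60: SET r = 32): q unchanged
Final: q = 8

Answer: 8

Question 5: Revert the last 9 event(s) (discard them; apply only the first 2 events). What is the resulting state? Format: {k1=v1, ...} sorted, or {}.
Answer: {q=4, r=14}

Derivation:
Keep first 2 events (discard last 9):
  after event 1 (t=9: INC q by 4): {q=4}
  after event 2 (t=18: SET r = 14): {q=4, r=14}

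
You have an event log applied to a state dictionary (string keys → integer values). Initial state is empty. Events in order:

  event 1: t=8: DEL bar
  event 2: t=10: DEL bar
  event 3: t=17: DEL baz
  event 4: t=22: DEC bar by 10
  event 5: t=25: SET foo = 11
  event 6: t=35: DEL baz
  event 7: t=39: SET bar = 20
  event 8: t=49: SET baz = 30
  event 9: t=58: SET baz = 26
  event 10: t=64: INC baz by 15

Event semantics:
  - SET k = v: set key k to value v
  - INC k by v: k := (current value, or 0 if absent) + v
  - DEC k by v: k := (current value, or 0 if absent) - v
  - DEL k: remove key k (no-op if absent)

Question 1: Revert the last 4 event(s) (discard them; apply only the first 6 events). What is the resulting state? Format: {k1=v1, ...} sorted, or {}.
Keep first 6 events (discard last 4):
  after event 1 (t=8: DEL bar): {}
  after event 2 (t=10: DEL bar): {}
  after event 3 (t=17: DEL baz): {}
  after event 4 (t=22: DEC bar by 10): {bar=-10}
  after event 5 (t=25: SET foo = 11): {bar=-10, foo=11}
  after event 6 (t=35: DEL baz): {bar=-10, foo=11}

Answer: {bar=-10, foo=11}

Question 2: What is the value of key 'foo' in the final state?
Track key 'foo' through all 10 events:
  event 1 (t=8: DEL bar): foo unchanged
  event 2 (t=10: DEL bar): foo unchanged
  event 3 (t=17: DEL baz): foo unchanged
  event 4 (t=22: DEC bar by 10): foo unchanged
  event 5 (t=25: SET foo = 11): foo (absent) -> 11
  event 6 (t=35: DEL baz): foo unchanged
  event 7 (t=39: SET bar = 20): foo unchanged
  event 8 (t=49: SET baz = 30): foo unchanged
  event 9 (t=58: SET baz = 26): foo unchanged
  event 10 (t=64: INC baz by 15): foo unchanged
Final: foo = 11

Answer: 11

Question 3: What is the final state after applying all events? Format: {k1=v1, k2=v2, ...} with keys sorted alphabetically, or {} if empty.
  after event 1 (t=8: DEL bar): {}
  after event 2 (t=10: DEL bar): {}
  after event 3 (t=17: DEL baz): {}
  after event 4 (t=22: DEC bar by 10): {bar=-10}
  after event 5 (t=25: SET foo = 11): {bar=-10, foo=11}
  after event 6 (t=35: DEL baz): {bar=-10, foo=11}
  after event 7 (t=39: SET bar = 20): {bar=20, foo=11}
  after event 8 (t=49: SET baz = 30): {bar=20, baz=30, foo=11}
  after event 9 (t=58: SET baz = 26): {bar=20, baz=26, foo=11}
  after event 10 (t=64: INC baz by 15): {bar=20, baz=41, foo=11}

Answer: {bar=20, baz=41, foo=11}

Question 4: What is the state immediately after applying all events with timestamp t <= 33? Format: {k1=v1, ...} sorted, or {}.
Answer: {bar=-10, foo=11}

Derivation:
Apply events with t <= 33 (5 events):
  after event 1 (t=8: DEL bar): {}
  after event 2 (t=10: DEL bar): {}
  after event 3 (t=17: DEL baz): {}
  after event 4 (t=22: DEC bar by 10): {bar=-10}
  after event 5 (t=25: SET foo = 11): {bar=-10, foo=11}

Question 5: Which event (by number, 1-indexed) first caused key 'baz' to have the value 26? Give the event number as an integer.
Answer: 9

Derivation:
Looking for first event where baz becomes 26:
  event 8: baz = 30
  event 9: baz 30 -> 26  <-- first match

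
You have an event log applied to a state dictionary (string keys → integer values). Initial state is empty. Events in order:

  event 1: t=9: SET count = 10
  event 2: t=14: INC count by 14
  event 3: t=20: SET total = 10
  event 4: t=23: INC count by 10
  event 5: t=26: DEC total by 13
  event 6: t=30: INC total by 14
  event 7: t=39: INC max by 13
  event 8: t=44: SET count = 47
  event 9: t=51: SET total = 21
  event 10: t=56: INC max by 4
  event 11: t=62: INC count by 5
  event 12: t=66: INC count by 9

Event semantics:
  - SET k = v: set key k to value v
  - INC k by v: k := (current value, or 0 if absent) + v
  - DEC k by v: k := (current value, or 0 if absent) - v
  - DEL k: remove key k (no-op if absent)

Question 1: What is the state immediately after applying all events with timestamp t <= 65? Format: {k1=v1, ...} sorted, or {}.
Answer: {count=52, max=17, total=21}

Derivation:
Apply events with t <= 65 (11 events):
  after event 1 (t=9: SET count = 10): {count=10}
  after event 2 (t=14: INC count by 14): {count=24}
  after event 3 (t=20: SET total = 10): {count=24, total=10}
  after event 4 (t=23: INC count by 10): {count=34, total=10}
  after event 5 (t=26: DEC total by 13): {count=34, total=-3}
  after event 6 (t=30: INC total by 14): {count=34, total=11}
  after event 7 (t=39: INC max by 13): {count=34, max=13, total=11}
  after event 8 (t=44: SET count = 47): {count=47, max=13, total=11}
  after event 9 (t=51: SET total = 21): {count=47, max=13, total=21}
  after event 10 (t=56: INC max by 4): {count=47, max=17, total=21}
  after event 11 (t=62: INC count by 5): {count=52, max=17, total=21}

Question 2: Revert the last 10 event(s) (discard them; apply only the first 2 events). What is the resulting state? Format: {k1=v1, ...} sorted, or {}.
Keep first 2 events (discard last 10):
  after event 1 (t=9: SET count = 10): {count=10}
  after event 2 (t=14: INC count by 14): {count=24}

Answer: {count=24}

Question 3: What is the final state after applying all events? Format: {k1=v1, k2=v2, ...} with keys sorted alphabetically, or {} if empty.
Answer: {count=61, max=17, total=21}

Derivation:
  after event 1 (t=9: SET count = 10): {count=10}
  after event 2 (t=14: INC count by 14): {count=24}
  after event 3 (t=20: SET total = 10): {count=24, total=10}
  after event 4 (t=23: INC count by 10): {count=34, total=10}
  after event 5 (t=26: DEC total by 13): {count=34, total=-3}
  after event 6 (t=30: INC total by 14): {count=34, total=11}
  after event 7 (t=39: INC max by 13): {count=34, max=13, total=11}
  after event 8 (t=44: SET count = 47): {count=47, max=13, total=11}
  after event 9 (t=51: SET total = 21): {count=47, max=13, total=21}
  after event 10 (t=56: INC max by 4): {count=47, max=17, total=21}
  after event 11 (t=62: INC count by 5): {count=52, max=17, total=21}
  after event 12 (t=66: INC count by 9): {count=61, max=17, total=21}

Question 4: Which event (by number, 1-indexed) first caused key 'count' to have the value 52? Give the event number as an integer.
Answer: 11

Derivation:
Looking for first event where count becomes 52:
  event 1: count = 10
  event 2: count = 24
  event 3: count = 24
  event 4: count = 34
  event 5: count = 34
  event 6: count = 34
  event 7: count = 34
  event 8: count = 47
  event 9: count = 47
  event 10: count = 47
  event 11: count 47 -> 52  <-- first match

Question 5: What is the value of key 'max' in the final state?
Answer: 17

Derivation:
Track key 'max' through all 12 events:
  event 1 (t=9: SET count = 10): max unchanged
  event 2 (t=14: INC count by 14): max unchanged
  event 3 (t=20: SET total = 10): max unchanged
  event 4 (t=23: INC count by 10): max unchanged
  event 5 (t=26: DEC total by 13): max unchanged
  event 6 (t=30: INC total by 14): max unchanged
  event 7 (t=39: INC max by 13): max (absent) -> 13
  event 8 (t=44: SET count = 47): max unchanged
  event 9 (t=51: SET total = 21): max unchanged
  event 10 (t=56: INC max by 4): max 13 -> 17
  event 11 (t=62: INC count by 5): max unchanged
  event 12 (t=66: INC count by 9): max unchanged
Final: max = 17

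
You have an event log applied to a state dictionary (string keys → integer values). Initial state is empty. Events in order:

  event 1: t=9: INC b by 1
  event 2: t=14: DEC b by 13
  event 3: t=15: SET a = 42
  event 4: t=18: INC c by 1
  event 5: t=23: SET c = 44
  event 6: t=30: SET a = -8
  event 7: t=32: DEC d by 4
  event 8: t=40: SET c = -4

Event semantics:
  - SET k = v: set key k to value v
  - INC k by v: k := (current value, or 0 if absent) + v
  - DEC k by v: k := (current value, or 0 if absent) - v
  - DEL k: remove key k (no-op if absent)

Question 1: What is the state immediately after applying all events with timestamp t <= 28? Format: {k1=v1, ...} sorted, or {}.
Answer: {a=42, b=-12, c=44}

Derivation:
Apply events with t <= 28 (5 events):
  after event 1 (t=9: INC b by 1): {b=1}
  after event 2 (t=14: DEC b by 13): {b=-12}
  after event 3 (t=15: SET a = 42): {a=42, b=-12}
  after event 4 (t=18: INC c by 1): {a=42, b=-12, c=1}
  after event 5 (t=23: SET c = 44): {a=42, b=-12, c=44}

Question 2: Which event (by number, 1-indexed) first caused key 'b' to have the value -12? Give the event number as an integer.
Looking for first event where b becomes -12:
  event 1: b = 1
  event 2: b 1 -> -12  <-- first match

Answer: 2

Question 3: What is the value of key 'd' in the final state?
Track key 'd' through all 8 events:
  event 1 (t=9: INC b by 1): d unchanged
  event 2 (t=14: DEC b by 13): d unchanged
  event 3 (t=15: SET a = 42): d unchanged
  event 4 (t=18: INC c by 1): d unchanged
  event 5 (t=23: SET c = 44): d unchanged
  event 6 (t=30: SET a = -8): d unchanged
  event 7 (t=32: DEC d by 4): d (absent) -> -4
  event 8 (t=40: SET c = -4): d unchanged
Final: d = -4

Answer: -4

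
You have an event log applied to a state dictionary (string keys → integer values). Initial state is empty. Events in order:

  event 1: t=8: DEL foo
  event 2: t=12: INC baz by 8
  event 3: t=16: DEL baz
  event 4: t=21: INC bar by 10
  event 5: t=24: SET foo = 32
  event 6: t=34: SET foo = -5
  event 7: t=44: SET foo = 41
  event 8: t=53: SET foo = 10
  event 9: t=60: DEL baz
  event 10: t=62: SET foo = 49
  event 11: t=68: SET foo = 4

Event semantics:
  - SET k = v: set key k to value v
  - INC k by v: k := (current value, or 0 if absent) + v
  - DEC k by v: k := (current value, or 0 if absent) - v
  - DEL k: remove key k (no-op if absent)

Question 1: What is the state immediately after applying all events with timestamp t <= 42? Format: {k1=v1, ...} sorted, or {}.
Answer: {bar=10, foo=-5}

Derivation:
Apply events with t <= 42 (6 events):
  after event 1 (t=8: DEL foo): {}
  after event 2 (t=12: INC baz by 8): {baz=8}
  after event 3 (t=16: DEL baz): {}
  after event 4 (t=21: INC bar by 10): {bar=10}
  after event 5 (t=24: SET foo = 32): {bar=10, foo=32}
  after event 6 (t=34: SET foo = -5): {bar=10, foo=-5}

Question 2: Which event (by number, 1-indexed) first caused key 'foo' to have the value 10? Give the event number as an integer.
Looking for first event where foo becomes 10:
  event 5: foo = 32
  event 6: foo = -5
  event 7: foo = 41
  event 8: foo 41 -> 10  <-- first match

Answer: 8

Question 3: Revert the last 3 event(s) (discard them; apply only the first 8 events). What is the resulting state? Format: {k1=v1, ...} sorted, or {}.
Answer: {bar=10, foo=10}

Derivation:
Keep first 8 events (discard last 3):
  after event 1 (t=8: DEL foo): {}
  after event 2 (t=12: INC baz by 8): {baz=8}
  after event 3 (t=16: DEL baz): {}
  after event 4 (t=21: INC bar by 10): {bar=10}
  after event 5 (t=24: SET foo = 32): {bar=10, foo=32}
  after event 6 (t=34: SET foo = -5): {bar=10, foo=-5}
  after event 7 (t=44: SET foo = 41): {bar=10, foo=41}
  after event 8 (t=53: SET foo = 10): {bar=10, foo=10}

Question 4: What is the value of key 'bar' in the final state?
Track key 'bar' through all 11 events:
  event 1 (t=8: DEL foo): bar unchanged
  event 2 (t=12: INC baz by 8): bar unchanged
  event 3 (t=16: DEL baz): bar unchanged
  event 4 (t=21: INC bar by 10): bar (absent) -> 10
  event 5 (t=24: SET foo = 32): bar unchanged
  event 6 (t=34: SET foo = -5): bar unchanged
  event 7 (t=44: SET foo = 41): bar unchanged
  event 8 (t=53: SET foo = 10): bar unchanged
  event 9 (t=60: DEL baz): bar unchanged
  event 10 (t=62: SET foo = 49): bar unchanged
  event 11 (t=68: SET foo = 4): bar unchanged
Final: bar = 10

Answer: 10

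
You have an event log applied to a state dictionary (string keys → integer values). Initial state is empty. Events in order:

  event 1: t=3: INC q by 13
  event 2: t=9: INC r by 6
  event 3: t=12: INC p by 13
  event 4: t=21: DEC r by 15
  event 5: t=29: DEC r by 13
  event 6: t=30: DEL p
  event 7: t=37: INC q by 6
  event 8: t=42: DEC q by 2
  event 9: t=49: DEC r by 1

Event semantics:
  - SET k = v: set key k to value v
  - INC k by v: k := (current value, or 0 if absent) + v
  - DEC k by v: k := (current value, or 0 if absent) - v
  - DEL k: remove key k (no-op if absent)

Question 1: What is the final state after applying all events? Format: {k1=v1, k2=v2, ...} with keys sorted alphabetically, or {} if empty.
  after event 1 (t=3: INC q by 13): {q=13}
  after event 2 (t=9: INC r by 6): {q=13, r=6}
  after event 3 (t=12: INC p by 13): {p=13, q=13, r=6}
  after event 4 (t=21: DEC r by 15): {p=13, q=13, r=-9}
  after event 5 (t=29: DEC r by 13): {p=13, q=13, r=-22}
  after event 6 (t=30: DEL p): {q=13, r=-22}
  after event 7 (t=37: INC q by 6): {q=19, r=-22}
  after event 8 (t=42: DEC q by 2): {q=17, r=-22}
  after event 9 (t=49: DEC r by 1): {q=17, r=-23}

Answer: {q=17, r=-23}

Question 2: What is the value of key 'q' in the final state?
Answer: 17

Derivation:
Track key 'q' through all 9 events:
  event 1 (t=3: INC q by 13): q (absent) -> 13
  event 2 (t=9: INC r by 6): q unchanged
  event 3 (t=12: INC p by 13): q unchanged
  event 4 (t=21: DEC r by 15): q unchanged
  event 5 (t=29: DEC r by 13): q unchanged
  event 6 (t=30: DEL p): q unchanged
  event 7 (t=37: INC q by 6): q 13 -> 19
  event 8 (t=42: DEC q by 2): q 19 -> 17
  event 9 (t=49: DEC r by 1): q unchanged
Final: q = 17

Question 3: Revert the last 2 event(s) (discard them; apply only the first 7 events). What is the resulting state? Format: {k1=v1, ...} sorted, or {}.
Keep first 7 events (discard last 2):
  after event 1 (t=3: INC q by 13): {q=13}
  after event 2 (t=9: INC r by 6): {q=13, r=6}
  after event 3 (t=12: INC p by 13): {p=13, q=13, r=6}
  after event 4 (t=21: DEC r by 15): {p=13, q=13, r=-9}
  after event 5 (t=29: DEC r by 13): {p=13, q=13, r=-22}
  after event 6 (t=30: DEL p): {q=13, r=-22}
  after event 7 (t=37: INC q by 6): {q=19, r=-22}

Answer: {q=19, r=-22}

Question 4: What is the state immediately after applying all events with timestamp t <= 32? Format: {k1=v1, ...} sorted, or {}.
Answer: {q=13, r=-22}

Derivation:
Apply events with t <= 32 (6 events):
  after event 1 (t=3: INC q by 13): {q=13}
  after event 2 (t=9: INC r by 6): {q=13, r=6}
  after event 3 (t=12: INC p by 13): {p=13, q=13, r=6}
  after event 4 (t=21: DEC r by 15): {p=13, q=13, r=-9}
  after event 5 (t=29: DEC r by 13): {p=13, q=13, r=-22}
  after event 6 (t=30: DEL p): {q=13, r=-22}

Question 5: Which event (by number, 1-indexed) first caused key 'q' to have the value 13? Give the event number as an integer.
Answer: 1

Derivation:
Looking for first event where q becomes 13:
  event 1: q (absent) -> 13  <-- first match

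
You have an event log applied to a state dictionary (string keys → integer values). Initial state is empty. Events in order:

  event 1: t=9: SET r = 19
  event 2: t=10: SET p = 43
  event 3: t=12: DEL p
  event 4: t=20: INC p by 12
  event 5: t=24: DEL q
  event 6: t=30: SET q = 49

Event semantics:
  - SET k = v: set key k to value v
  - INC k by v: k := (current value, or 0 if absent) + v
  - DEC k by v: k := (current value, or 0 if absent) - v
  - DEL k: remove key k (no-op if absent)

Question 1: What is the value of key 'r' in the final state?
Track key 'r' through all 6 events:
  event 1 (t=9: SET r = 19): r (absent) -> 19
  event 2 (t=10: SET p = 43): r unchanged
  event 3 (t=12: DEL p): r unchanged
  event 4 (t=20: INC p by 12): r unchanged
  event 5 (t=24: DEL q): r unchanged
  event 6 (t=30: SET q = 49): r unchanged
Final: r = 19

Answer: 19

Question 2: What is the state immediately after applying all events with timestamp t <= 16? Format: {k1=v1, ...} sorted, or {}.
Apply events with t <= 16 (3 events):
  after event 1 (t=9: SET r = 19): {r=19}
  after event 2 (t=10: SET p = 43): {p=43, r=19}
  after event 3 (t=12: DEL p): {r=19}

Answer: {r=19}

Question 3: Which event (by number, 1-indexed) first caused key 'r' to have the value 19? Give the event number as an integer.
Answer: 1

Derivation:
Looking for first event where r becomes 19:
  event 1: r (absent) -> 19  <-- first match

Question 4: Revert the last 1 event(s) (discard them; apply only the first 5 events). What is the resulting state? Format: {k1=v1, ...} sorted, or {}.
Answer: {p=12, r=19}

Derivation:
Keep first 5 events (discard last 1):
  after event 1 (t=9: SET r = 19): {r=19}
  after event 2 (t=10: SET p = 43): {p=43, r=19}
  after event 3 (t=12: DEL p): {r=19}
  after event 4 (t=20: INC p by 12): {p=12, r=19}
  after event 5 (t=24: DEL q): {p=12, r=19}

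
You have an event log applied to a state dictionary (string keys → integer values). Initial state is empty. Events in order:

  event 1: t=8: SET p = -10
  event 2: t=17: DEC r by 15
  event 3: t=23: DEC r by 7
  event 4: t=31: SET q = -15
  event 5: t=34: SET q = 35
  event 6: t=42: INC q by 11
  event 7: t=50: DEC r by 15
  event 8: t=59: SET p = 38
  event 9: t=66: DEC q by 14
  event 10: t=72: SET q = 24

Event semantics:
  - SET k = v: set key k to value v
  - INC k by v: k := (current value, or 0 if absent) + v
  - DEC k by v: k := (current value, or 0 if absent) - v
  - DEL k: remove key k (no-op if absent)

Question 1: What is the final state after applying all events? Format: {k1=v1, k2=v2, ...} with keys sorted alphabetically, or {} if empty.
  after event 1 (t=8: SET p = -10): {p=-10}
  after event 2 (t=17: DEC r by 15): {p=-10, r=-15}
  after event 3 (t=23: DEC r by 7): {p=-10, r=-22}
  after event 4 (t=31: SET q = -15): {p=-10, q=-15, r=-22}
  after event 5 (t=34: SET q = 35): {p=-10, q=35, r=-22}
  after event 6 (t=42: INC q by 11): {p=-10, q=46, r=-22}
  after event 7 (t=50: DEC r by 15): {p=-10, q=46, r=-37}
  after event 8 (t=59: SET p = 38): {p=38, q=46, r=-37}
  after event 9 (t=66: DEC q by 14): {p=38, q=32, r=-37}
  after event 10 (t=72: SET q = 24): {p=38, q=24, r=-37}

Answer: {p=38, q=24, r=-37}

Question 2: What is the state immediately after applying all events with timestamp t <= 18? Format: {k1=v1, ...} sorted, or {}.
Answer: {p=-10, r=-15}

Derivation:
Apply events with t <= 18 (2 events):
  after event 1 (t=8: SET p = -10): {p=-10}
  after event 2 (t=17: DEC r by 15): {p=-10, r=-15}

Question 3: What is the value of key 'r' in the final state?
Answer: -37

Derivation:
Track key 'r' through all 10 events:
  event 1 (t=8: SET p = -10): r unchanged
  event 2 (t=17: DEC r by 15): r (absent) -> -15
  event 3 (t=23: DEC r by 7): r -15 -> -22
  event 4 (t=31: SET q = -15): r unchanged
  event 5 (t=34: SET q = 35): r unchanged
  event 6 (t=42: INC q by 11): r unchanged
  event 7 (t=50: DEC r by 15): r -22 -> -37
  event 8 (t=59: SET p = 38): r unchanged
  event 9 (t=66: DEC q by 14): r unchanged
  event 10 (t=72: SET q = 24): r unchanged
Final: r = -37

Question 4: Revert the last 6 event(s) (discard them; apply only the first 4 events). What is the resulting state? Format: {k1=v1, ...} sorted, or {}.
Answer: {p=-10, q=-15, r=-22}

Derivation:
Keep first 4 events (discard last 6):
  after event 1 (t=8: SET p = -10): {p=-10}
  after event 2 (t=17: DEC r by 15): {p=-10, r=-15}
  after event 3 (t=23: DEC r by 7): {p=-10, r=-22}
  after event 4 (t=31: SET q = -15): {p=-10, q=-15, r=-22}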